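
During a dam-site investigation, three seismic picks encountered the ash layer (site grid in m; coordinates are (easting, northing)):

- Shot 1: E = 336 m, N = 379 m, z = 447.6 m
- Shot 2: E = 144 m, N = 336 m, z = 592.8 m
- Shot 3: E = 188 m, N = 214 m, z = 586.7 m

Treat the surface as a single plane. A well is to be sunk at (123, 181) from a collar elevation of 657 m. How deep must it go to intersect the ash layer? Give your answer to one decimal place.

17.3 m

Two edge vectors: Shot 1→Shot 2 = (-192, -43, 145.2), Shot 1→Shot 3 = (-148, -165, 139.1).
Normal n = (Shot 1→Shot 2) × (Shot 1→Shot 3) = (17976.7, 5217.6, 25316).
So ∂z/∂E = −n_x/n_z = −0.71009 and ∂z/∂N = −n_y/n_z = −0.20610.
Intercept c from Shot 1: 447.6 + 238.59 + 78.11 = 764.30.
At (123, 181): z_contact = −87.34 − 37.30 + 764.30 = 639.66 m.
Depth below ground = 657 − 639.66 = 17.3 m.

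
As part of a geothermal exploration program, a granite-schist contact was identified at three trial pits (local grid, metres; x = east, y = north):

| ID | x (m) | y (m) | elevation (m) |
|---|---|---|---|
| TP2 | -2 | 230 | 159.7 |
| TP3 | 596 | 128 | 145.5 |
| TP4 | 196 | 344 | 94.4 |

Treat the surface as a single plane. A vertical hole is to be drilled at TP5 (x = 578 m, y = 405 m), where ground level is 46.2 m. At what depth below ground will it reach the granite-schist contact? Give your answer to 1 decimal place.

Let the plane be z = a·x + b·y + c.
TP3−TP2: 598a − 102b = −14.2;  TP4−TP2: 198a + 114b = −65.3.
Solving gives a = −0.09369, b = −0.41008.
Then c = 159.7 − a·-2 − b·230 = 253.83.
At (578, 405): z_contact = −54.15 − 166.08 + 253.83 = 33.59 m.
Depth below ground = 46.2 − 33.59 = 12.6 m.

12.6 m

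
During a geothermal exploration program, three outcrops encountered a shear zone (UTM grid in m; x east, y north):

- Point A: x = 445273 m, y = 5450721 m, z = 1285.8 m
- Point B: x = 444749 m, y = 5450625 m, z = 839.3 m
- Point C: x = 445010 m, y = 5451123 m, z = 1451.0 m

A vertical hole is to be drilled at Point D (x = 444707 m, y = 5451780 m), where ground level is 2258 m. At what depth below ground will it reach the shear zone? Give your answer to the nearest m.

449 m

Two edge vectors: Point A→Point B = (-524, -96, -446.5), Point A→Point C = (-263, 402, 165.2).
Normal n = (Point A→Point B) × (Point A→Point C) = (163633.8, 203994.3, -235896).
So ∂z/∂x = −n_x/n_z = 0.69366924 and ∂z/∂y = −n_y/n_z = 0.86476371.
Intercept c from Point A: 1285.8 − 308872.19 − 4713585.71 = −5021172.10.
At (444707, 5451780): z_contact = 308479.6 + 4714501.5 − 5021172.10 = 1809.0 m.
Depth below ground = 2258 − 1809.0 = 449 m.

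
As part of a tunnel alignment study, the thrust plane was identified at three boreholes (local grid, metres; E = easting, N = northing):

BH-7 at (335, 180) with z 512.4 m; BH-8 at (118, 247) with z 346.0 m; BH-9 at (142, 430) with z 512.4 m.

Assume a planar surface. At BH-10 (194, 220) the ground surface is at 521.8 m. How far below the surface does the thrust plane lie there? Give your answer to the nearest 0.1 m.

Two edge vectors: BH-7→BH-8 = (-217, 67, -166.4), BH-7→BH-9 = (-193, 250, 0).
Normal n = (BH-7→BH-8) × (BH-7→BH-9) = (41600, 32115.2, -41319).
So ∂z/∂E = −n_x/n_z = 1.00680 and ∂z/∂N = −n_y/n_z = 0.77725.
Intercept c from BH-7: 512.4 − 337.28 − 139.91 = 35.22.
At (194, 220): z_contact = 195.32 + 171.00 + 35.22 = 401.53 m.
Depth below ground = 521.8 − 401.53 = 120.3 m.

120.3 m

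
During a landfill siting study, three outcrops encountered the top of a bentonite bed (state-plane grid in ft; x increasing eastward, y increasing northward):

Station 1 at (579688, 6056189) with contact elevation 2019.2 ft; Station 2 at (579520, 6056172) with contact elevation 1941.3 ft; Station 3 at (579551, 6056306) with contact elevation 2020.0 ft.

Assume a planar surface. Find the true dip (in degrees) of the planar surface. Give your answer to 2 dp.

32.73°

Two edge vectors: Station 1→Station 2 = (-168, -17, -77.9), Station 1→Station 3 = (-137, 117, 0.8).
Normal n = (Station 1→Station 2) × (Station 1→Station 3) = (9100.7, 10806.7, -21985).
So ∂z/∂x = −n_x/n_z = 0.41395 and ∂z/∂y = −n_y/n_z = 0.49155.
Gradient magnitude |∇z| = √(a² + b²) = √(0.17135 + 0.24162) = 0.64263.
True dip = arctan(0.64263) = 32.73°, dipping toward SW (azimuth ≈ 220°).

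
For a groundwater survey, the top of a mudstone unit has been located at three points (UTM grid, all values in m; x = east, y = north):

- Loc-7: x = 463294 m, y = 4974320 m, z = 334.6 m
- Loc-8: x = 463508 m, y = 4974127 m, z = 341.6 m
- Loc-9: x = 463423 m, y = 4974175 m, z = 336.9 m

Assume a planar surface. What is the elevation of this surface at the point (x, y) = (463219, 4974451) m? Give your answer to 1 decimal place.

Let the plane be z = a·x + b·y + c.
Loc-8−Loc-7: 214a − 193b = 7;  Loc-9−Loc-7: 129a − 145b = 2.3.
Solving gives a = 0.093119191, b = 0.066981901.
Then c = 334.6 − a·463294 − b·4974320 = −375996.37.
At (463219, 4974451): z = 43134.6 + 333198.2 − 375996.37 = 336.4 m.

336.4 m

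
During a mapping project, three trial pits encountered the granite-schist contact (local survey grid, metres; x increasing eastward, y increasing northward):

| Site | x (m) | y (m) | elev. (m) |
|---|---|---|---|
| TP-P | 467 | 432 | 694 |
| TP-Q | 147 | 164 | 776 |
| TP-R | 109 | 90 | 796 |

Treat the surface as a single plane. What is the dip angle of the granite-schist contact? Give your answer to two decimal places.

13.98°

Let the plane be z = a·x + b·y + c.
TP-Q−TP-P: −320a − 268b = 82;  TP-R−TP-P: −358a − 342b = 102.
Solving gives a = −0.05246, b = −0.24333.
Gradient magnitude |∇z| = √(a² + b²) = √(0.00275 + 0.05921) = 0.24892.
True dip = arctan(0.24892) = 13.98°, dipping toward NNE (azimuth ≈ 012°).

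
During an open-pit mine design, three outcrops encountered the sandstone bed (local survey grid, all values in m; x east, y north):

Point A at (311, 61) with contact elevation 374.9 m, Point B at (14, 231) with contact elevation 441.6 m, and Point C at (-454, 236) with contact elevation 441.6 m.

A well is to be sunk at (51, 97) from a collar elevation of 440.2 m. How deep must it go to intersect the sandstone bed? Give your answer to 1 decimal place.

Two edge vectors: Point A→Point B = (-297, 170, 66.7), Point A→Point C = (-765, 175, 66.7).
Normal n = (Point A→Point B) × (Point A→Point C) = (-333.5, -31215.6, 78075).
So ∂z/∂x = −n_x/n_z = 0.00427 and ∂z/∂y = −n_y/n_z = 0.39982.
Intercept c from Point A: 374.9 − 1.33 − 24.39 = 349.18.
At (51, 97): z_contact = 0.22 + 38.78 + 349.18 = 388.18 m.
Depth below ground = 440.2 − 388.18 = 52.0 m.

52.0 m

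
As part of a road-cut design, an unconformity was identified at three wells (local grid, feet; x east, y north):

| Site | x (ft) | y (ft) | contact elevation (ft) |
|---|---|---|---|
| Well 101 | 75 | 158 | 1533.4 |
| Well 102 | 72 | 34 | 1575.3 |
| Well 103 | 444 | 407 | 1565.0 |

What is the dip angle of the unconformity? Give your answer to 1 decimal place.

Let the plane be z = a·x + b·y + c.
Well 102−Well 101: −3a − 124b = 41.9;  Well 103−Well 101: 369a + 249b = 31.6.
Solving gives a = 0.31886, b = −0.34562.
Gradient magnitude |∇z| = √(a² + b²) = √(0.10167 + 0.11945) = 0.47024.
True dip = arctan(0.47024) = 25.2°, dipping toward NW (azimuth ≈ 317°).

25.2°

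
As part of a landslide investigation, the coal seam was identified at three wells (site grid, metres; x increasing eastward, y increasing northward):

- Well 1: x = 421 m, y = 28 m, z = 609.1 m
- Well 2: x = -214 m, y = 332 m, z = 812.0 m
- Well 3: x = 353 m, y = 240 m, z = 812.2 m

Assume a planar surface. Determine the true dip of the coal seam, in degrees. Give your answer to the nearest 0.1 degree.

Two edge vectors: Well 1→Well 2 = (-635, 304, 202.9), Well 1→Well 3 = (-68, 212, 203.1).
Normal n = (Well 1→Well 2) × (Well 1→Well 3) = (18727.6, 115171.3, -113948).
So ∂z/∂x = −n_x/n_z = 0.16435 and ∂z/∂y = −n_y/n_z = 1.01074.
Gradient magnitude |∇z| = √(a² + b²) = √(0.02701 + 1.02159) = 1.02401.
True dip = arctan(1.02401) = 45.7°, dipping toward S (azimuth ≈ 189°).

45.7°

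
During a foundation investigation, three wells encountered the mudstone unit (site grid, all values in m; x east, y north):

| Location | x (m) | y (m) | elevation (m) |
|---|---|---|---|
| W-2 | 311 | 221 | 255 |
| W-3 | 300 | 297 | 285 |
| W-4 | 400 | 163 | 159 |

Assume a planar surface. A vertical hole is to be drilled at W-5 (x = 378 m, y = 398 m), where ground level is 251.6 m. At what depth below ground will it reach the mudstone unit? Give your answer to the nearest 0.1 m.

10.7 m

Let the plane be z = a·x + b·y + c.
W-3−W-2: −11a + 76b = 30;  W-4−W-2: 89a − 58b = −96.
Solving gives a = −0.90695, b = 0.26347.
Then c = 255 − a·311 − b·221 = 478.84.
At (378, 398): z_contact = −342.83 + 104.86 + 478.84 = 240.87 m.
Depth below ground = 251.6 − 240.87 = 10.7 m.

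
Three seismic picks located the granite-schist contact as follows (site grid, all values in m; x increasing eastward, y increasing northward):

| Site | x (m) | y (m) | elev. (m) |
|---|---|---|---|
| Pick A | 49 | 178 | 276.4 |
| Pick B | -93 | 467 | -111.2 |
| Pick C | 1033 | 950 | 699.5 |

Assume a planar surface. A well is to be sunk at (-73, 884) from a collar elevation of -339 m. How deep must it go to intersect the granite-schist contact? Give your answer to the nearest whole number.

Two edge vectors: Pick A→Pick B = (-142, 289, -387.6), Pick A→Pick C = (984, 772, 423.1).
Normal n = (Pick A→Pick B) × (Pick A→Pick C) = (421503.1, -321318.2, -394000).
So ∂z/∂x = −n_x/n_z = 1.06980 and ∂z/∂y = −n_y/n_z = −0.81553.
Intercept c from Pick A: 276.4 − 52.42 + 145.16 = 369.14.
At (-73, 884): z_contact = −78.1 − 720.9 + 369.14 = -429.9 m.
Depth below ground = -339 − (-429.9) = 91 m.

91 m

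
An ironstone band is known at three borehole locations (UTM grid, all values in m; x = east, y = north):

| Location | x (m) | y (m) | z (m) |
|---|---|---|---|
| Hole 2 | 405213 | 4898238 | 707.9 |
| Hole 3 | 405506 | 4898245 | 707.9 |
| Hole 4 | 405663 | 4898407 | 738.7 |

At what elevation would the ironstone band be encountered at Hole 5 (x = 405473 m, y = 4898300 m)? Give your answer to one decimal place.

718.8 m

Let the plane be z = a·x + b·y + c.
Hole 3−Hole 2: 293a + 7b = 0;  Hole 4−Hole 2: 450a + 169b = 30.8.
Solving gives a = −0.004649859, b = 0.194629801.
Then c = 707.9 − a·405213 − b·4898238 = −950751.01.
At (405473, 4898300): z = −1885.4 + 953355.2 − 950751.01 = 718.8 m.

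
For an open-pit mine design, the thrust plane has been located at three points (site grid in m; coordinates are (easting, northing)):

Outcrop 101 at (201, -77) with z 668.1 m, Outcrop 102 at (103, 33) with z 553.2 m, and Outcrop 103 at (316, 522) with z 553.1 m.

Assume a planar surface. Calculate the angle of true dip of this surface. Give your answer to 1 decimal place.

Let the plane be z = a·E + b·N + c.
Outcrop 102−Outcrop 101: −98a + 110b = −114.9;  Outcrop 103−Outcrop 101: 115a + 599b = −115.
Solving gives a = 0.78730, b = −0.34314.
Gradient magnitude |∇z| = √(a² + b²) = √(0.61983 + 0.11774) = 0.85882.
True dip = arctan(0.85882) = 40.7°, dipping toward WNW (azimuth ≈ 294°).

40.7°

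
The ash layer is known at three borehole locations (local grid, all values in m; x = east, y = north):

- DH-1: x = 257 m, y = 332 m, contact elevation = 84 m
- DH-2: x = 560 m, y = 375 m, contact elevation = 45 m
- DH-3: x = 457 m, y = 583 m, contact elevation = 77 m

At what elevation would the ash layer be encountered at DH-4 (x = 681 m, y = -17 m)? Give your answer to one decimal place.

-5.0 m

Let the plane be z = a·x + b·y + c.
DH-2−DH-1: 303a + 43b = −39;  DH-3−DH-1: 200a + 251b = −7.
Solving gives a = −0.14066, b = 0.08419.
Then c = 84 − a·257 − b·332 = 92.20.
At (681, -17): z = −95.8 − 1.4 + 92.20 = -5.0 m.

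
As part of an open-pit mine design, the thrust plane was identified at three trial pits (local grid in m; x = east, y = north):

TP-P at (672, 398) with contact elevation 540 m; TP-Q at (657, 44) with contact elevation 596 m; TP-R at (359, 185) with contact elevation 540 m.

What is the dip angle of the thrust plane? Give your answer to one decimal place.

11.1°

Let the plane be z = a·x + b·y + c.
TP-Q−TP-P: −15a − 354b = 56;  TP-R−TP-P: −313a − 213b = 0.
Solving gives a = 0.11085, b = −0.16289.
Gradient magnitude |∇z| = √(a² + b²) = √(0.01229 + 0.02653) = 0.19703.
True dip = arctan(0.19703) = 11.1°, dipping toward NW (azimuth ≈ 326°).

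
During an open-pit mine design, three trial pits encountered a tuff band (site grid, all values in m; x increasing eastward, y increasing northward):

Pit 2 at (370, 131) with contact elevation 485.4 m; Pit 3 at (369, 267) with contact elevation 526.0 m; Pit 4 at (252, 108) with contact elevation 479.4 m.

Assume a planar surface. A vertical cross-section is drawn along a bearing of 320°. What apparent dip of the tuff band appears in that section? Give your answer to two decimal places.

Two edge vectors: Pit 2→Pit 3 = (-1, 136, 40.6), Pit 2→Pit 4 = (-118, -23, -6).
Normal n = (Pit 2→Pit 3) × (Pit 2→Pit 4) = (117.8, -4796.8, 16071).
So ∂z/∂x = −n_x/n_z = −0.00733 and ∂z/∂y = −n_y/n_z = 0.29848.
Unit vector along 320° is (sin 320°, cos 320°) = (-0.6428, 0.7660).
Slope in that direction = a·(-0.6428) + b·(0.7660) = 0.23336.
Apparent dip = arctan|0.23336| = 13.14° (true dip is 16.6°, so apparent ≤ true as expected).

13.14°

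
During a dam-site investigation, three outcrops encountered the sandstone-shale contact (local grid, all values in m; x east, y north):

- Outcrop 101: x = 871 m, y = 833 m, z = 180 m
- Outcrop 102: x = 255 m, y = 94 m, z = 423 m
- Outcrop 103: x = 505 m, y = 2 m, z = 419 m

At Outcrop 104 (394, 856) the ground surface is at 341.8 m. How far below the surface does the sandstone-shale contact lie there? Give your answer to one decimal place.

Let the plane be z = a·x + b·y + c.
Outcrop 102−Outcrop 101: −616a − 739b = 243;  Outcrop 103−Outcrop 101: −366a − 831b = 239.
Solving gives a = −0.10485, b = −0.24143.
Then c = 180 − a·871 − b·833 = 472.43.
At (394, 856): z_contact = −41.31 − 206.66 + 472.43 = 224.46 m.
Depth below ground = 341.8 − 224.46 = 117.3 m.

117.3 m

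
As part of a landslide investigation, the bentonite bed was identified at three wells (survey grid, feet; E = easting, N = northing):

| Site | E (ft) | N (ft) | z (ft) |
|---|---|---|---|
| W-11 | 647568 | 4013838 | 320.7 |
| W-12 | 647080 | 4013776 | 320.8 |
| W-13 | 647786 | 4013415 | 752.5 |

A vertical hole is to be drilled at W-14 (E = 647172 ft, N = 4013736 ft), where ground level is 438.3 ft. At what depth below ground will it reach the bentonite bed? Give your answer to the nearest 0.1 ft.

Let the plane be z = a·E + b·N + c.
W-12−W-11: −488a − 62b = 0.1;  W-13−W-11: 218a − 423b = 431.8.
Solving gives a = 0.121529963, b = −0.958171319.
Then c = 320.7 − a·647568 − b·4013838 = 3767566.24.
At (647172, 4013736): z_contact = 78650.79 − 3845846.72 + 3767566.24 = 370.31 ft.
Depth below ground = 438.3 − 370.31 = 68.0 ft.

68.0 ft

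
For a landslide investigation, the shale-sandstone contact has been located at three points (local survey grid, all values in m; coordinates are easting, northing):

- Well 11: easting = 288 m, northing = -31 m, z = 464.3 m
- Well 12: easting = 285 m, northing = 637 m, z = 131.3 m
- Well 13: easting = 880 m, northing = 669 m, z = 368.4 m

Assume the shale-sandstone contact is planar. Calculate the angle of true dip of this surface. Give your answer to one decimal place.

33.2°

Two edge vectors: Well 11→Well 12 = (-3, 668, -333), Well 11→Well 13 = (592, 700, -95.9).
Normal n = (Well 11→Well 12) × (Well 11→Well 13) = (169038.8, -197423.7, -397556).
So ∂z/∂easting = −n_x/n_z = 0.42519 and ∂z/∂northing = −n_y/n_z = −0.49659.
Gradient magnitude |∇z| = √(a² + b²) = √(0.18079 + 0.24661) = 0.65376.
True dip = arctan(0.65376) = 33.2°, dipping toward NW (azimuth ≈ 319°).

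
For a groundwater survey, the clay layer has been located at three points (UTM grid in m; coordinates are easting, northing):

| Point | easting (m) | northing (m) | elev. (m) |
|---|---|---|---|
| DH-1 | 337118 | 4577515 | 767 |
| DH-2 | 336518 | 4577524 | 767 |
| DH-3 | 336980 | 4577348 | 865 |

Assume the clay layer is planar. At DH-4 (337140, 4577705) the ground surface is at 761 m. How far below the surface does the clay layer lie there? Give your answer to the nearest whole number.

Two edge vectors: DH-1→DH-2 = (-600, 9, 0), DH-1→DH-3 = (-138, -167, 98).
Normal n = (DH-1→DH-2) × (DH-1→DH-3) = (882, 58800, 101442).
So ∂z/∂easting = −n_x/n_z = −0.00869462 and ∂z/∂northing = −n_y/n_z = −0.57964157.
Intercept c from DH-1: 767 + 2931.11 + 2653317.97 = 2657016.09.
At (337140, 4577705): z_contact = −2931.3 − 2653428.1 + 2657016.09 = 656.7 m.
Depth below ground = 761 − 656.7 = 104 m.

104 m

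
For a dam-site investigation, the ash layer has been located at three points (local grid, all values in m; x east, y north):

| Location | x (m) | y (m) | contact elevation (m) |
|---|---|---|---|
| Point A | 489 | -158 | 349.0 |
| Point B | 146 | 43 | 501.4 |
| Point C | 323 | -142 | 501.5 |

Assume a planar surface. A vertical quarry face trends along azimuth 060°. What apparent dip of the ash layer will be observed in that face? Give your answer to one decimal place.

53.7°

Two edge vectors: Point A→Point B = (-343, 201, 152.4), Point A→Point C = (-166, 16, 152.5).
Normal n = (Point A→Point B) × (Point A→Point C) = (28214.1, 27009.1, 27878).
So ∂z/∂x = −n_x/n_z = −1.01206 and ∂z/∂y = −n_y/n_z = −0.96883.
Unit vector along 060° is (sin 60°, cos 60°) = (0.8660, 0.5000).
Slope in that direction = a·(0.8660) + b·(0.5000) = −1.36088.
Apparent dip = arctan|1.36088| = 53.7° (true dip is 54.5°, so apparent ≤ true as expected).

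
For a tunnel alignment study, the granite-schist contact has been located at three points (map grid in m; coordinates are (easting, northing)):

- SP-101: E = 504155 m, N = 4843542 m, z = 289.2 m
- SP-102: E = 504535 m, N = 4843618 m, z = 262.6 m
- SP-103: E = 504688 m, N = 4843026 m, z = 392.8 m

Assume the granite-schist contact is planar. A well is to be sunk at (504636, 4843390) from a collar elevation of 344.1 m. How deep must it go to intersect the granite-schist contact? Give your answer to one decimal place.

32.4 m

Let the plane be z = a·E + b·N + c.
SP-102−SP-101: 380a + 76b = −26.6;  SP-103−SP-101: 533a − 516b = 103.6.
Solving gives a = −0.024734982, b = −0.226325088.
Then c = 289.2 − a·504155 − b·4843542 = 1108974.54.
At (504636, 4843390): z_contact = −12482.16 − 1096180.67 + 1108974.54 = 311.70 m.
Depth below ground = 344.1 − 311.70 = 32.4 m.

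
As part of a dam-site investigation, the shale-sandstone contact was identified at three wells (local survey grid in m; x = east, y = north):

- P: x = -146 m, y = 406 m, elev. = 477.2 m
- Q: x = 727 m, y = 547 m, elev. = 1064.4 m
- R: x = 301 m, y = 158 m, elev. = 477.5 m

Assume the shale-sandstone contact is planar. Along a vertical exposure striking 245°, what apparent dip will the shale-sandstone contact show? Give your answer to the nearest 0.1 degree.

Let the plane be z = a·x + b·y + c.
Q−P: 873a + 141b = 587.2;  R−P: 447a − 248b = 0.3.
Solving gives a = 0.52112, b = 0.93806.
Unit vector along 245° is (sin 245°, cos 245°) = (-0.9063, -0.4226).
Slope in that direction = a·(-0.9063) + b·(-0.4226) = −0.86873.
Apparent dip = arctan|0.86873| = 41.0° (true dip is 47.0°, so apparent ≤ true as expected).

41.0°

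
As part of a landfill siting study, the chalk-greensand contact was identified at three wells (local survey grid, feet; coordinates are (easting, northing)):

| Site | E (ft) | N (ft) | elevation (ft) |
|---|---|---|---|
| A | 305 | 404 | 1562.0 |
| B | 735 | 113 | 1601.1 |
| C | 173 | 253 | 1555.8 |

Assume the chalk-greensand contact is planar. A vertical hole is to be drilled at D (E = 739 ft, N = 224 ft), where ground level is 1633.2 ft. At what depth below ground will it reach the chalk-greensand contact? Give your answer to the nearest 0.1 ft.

Let the plane be z = a·E + b·N + c.
B−A: 430a − 291b = 39.1;  C−A: −132a − 151b = −6.2.
Solving gives a = 0.07459, b = −0.02415.
Then c = 1562 − a·305 − b·404 = 1549.00.
At (739, 224): z_contact = 55.12 − 5.41 + 1549.00 = 1598.72 ft.
Depth below ground = 1633.2 − 1598.72 = 34.5 ft.

34.5 ft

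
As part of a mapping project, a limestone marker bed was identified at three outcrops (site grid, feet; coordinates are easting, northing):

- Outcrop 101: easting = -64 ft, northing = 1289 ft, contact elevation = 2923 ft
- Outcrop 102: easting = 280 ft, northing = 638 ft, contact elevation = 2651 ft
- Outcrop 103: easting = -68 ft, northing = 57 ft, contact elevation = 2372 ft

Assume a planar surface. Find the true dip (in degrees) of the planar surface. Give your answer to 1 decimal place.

24.3°

Two edge vectors: Outcrop 101→Outcrop 102 = (344, -651, -272), Outcrop 101→Outcrop 103 = (-4, -1232, -551).
Normal n = (Outcrop 101→Outcrop 102) × (Outcrop 101→Outcrop 103) = (23597, 190632, -426412).
So ∂z/∂easting = −n_x/n_z = 0.05534 and ∂z/∂northing = −n_y/n_z = 0.44706.
Gradient magnitude |∇z| = √(a² + b²) = √(0.00306 + 0.19986) = 0.45047.
True dip = arctan(0.45047) = 24.3°, dipping toward S (azimuth ≈ 187°).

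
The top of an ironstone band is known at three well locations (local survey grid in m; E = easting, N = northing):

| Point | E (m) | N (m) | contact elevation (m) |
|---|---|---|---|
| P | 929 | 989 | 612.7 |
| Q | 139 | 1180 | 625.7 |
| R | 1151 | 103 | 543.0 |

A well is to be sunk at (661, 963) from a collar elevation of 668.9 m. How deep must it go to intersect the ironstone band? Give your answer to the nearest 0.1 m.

Two edge vectors: P→Q = (-790, 191, 13), P→R = (222, -886, -69.7).
Normal n = (P→Q) × (P→R) = (-1794.7, -52177, 657538).
So ∂z/∂E = −n_x/n_z = 0.002729 and ∂z/∂N = −n_y/n_z = 0.079352.
Intercept c from P: 612.7 − 2.54 − 78.48 = 531.69.
At (661, 963): z_contact = 1.80 + 76.42 + 531.69 = 609.91 m.
Depth below ground = 668.9 − 609.91 = 59.0 m.

59.0 m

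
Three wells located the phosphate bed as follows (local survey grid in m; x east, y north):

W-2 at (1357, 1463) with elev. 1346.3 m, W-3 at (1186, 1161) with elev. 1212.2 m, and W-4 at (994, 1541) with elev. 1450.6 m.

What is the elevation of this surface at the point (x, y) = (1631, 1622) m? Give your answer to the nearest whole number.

1385 m

Let the plane be z = a·x + b·y + c.
W-3−W-2: −171a − 302b = −134.1;  W-4−W-2: −363a + 78b = 104.3.
Solving gives a = −0.17110, b = 0.54092.
Then c = 1346.3 − a·1357 − b·1463 = 787.11.
At (1631, 1622): z = −279.1 + 877.4 + 787.11 = 1385.4 m.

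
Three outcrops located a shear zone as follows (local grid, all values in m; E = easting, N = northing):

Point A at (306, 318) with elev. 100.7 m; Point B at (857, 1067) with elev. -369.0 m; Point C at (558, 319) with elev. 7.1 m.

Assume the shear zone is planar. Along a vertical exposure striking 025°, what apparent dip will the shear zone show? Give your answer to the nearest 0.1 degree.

25.5°

Let the plane be z = a·E + b·N + c.
Point B−Point A: 551a + 749b = −469.7;  Point C−Point A: 252a + 1b = −93.6.
Solving gives a = −0.37002, b = −0.35490.
Unit vector along 025° is (sin 25°, cos 25°) = (0.4226, 0.9063).
Slope in that direction = a·(0.4226) + b·(0.9063) = −0.47802.
Apparent dip = arctan|0.47802| = 25.5° (true dip is 27.1°, so apparent ≤ true as expected).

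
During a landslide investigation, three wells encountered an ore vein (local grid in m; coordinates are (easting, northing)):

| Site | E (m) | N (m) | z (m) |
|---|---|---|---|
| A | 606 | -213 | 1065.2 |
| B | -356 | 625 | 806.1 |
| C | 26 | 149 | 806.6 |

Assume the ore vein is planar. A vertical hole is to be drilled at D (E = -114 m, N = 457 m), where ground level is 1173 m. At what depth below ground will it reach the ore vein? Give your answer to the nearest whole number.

271 m

Two edge vectors: A→B = (-962, 838, -259.1), A→C = (-580, 362, -258.6).
Normal n = (A→B) × (A→C) = (-122912.6, -98495.2, 137796).
So ∂z/∂E = −n_x/n_z = 0.89199 and ∂z/∂N = −n_y/n_z = 0.71479.
Intercept c from A: 1065.2 − 540.55 + 152.25 = 676.90.
At (-114, 457): z_contact = −101.7 + 326.7 + 676.90 = 901.9 m.
Depth below ground = 1173 − 901.9 = 271 m.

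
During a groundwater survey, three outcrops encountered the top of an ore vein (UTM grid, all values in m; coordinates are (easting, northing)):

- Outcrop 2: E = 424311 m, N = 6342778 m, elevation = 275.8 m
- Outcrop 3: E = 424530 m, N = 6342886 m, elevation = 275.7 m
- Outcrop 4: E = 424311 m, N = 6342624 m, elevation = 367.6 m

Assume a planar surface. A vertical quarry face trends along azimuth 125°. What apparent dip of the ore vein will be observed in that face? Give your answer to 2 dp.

Let the plane be z = a·E + b·N + c.
Outcrop 3−Outcrop 2: 219a + 108b = −0.1;  Outcrop 4−Outcrop 2: 0a − 154b = 91.8.
Solving gives a = 0.29351, b = −0.59610.
Unit vector along 125° is (sin 125°, cos 125°) = (0.8192, -0.5736).
Slope in that direction = a·(0.8192) + b·(-0.5736) = 0.58234.
Apparent dip = arctan|0.58234| = 30.21° (true dip is 33.6°, so apparent ≤ true as expected).

30.21°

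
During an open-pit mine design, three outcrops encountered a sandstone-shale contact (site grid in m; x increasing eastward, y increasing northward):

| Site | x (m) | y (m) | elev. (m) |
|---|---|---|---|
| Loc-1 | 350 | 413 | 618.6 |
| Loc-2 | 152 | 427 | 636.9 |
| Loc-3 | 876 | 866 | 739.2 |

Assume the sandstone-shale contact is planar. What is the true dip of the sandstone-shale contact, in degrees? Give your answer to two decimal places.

Let the plane be z = a·x + b·y + c.
Loc-2−Loc-1: −198a + 14b = 18.3;  Loc-3−Loc-1: 526a + 453b = 120.6.
Solving gives a = −0.06802, b = 0.34520.
Gradient magnitude |∇z| = √(a² + b²) = √(0.00463 + 0.11916) = 0.35184.
True dip = arctan(0.35184) = 19.38°, dipping toward S (azimuth ≈ 169°).

19.38°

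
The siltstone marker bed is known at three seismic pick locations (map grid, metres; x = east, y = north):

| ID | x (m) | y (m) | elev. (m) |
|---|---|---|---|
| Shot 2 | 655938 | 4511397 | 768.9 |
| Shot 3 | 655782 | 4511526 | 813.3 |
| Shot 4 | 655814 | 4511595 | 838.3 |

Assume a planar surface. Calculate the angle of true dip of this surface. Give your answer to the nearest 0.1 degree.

Two edge vectors: Shot 2→Shot 3 = (-156, 129, 44.4), Shot 2→Shot 4 = (-124, 198, 69.4).
Normal n = (Shot 2→Shot 3) × (Shot 2→Shot 4) = (161.4, 5320.8, -14892).
So ∂z/∂x = −n_x/n_z = 0.01084 and ∂z/∂y = −n_y/n_z = 0.35729.
Gradient magnitude |∇z| = √(a² + b²) = √(0.00012 + 0.12766) = 0.35746.
True dip = arctan(0.35746) = 19.7°, dipping toward S (azimuth ≈ 182°).

19.7°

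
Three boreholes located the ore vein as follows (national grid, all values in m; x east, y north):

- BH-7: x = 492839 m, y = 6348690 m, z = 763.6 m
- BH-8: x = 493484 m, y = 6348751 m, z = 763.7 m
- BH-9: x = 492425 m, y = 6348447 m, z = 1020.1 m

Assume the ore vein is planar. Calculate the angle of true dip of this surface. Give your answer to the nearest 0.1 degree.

51.7°

Two edge vectors: BH-7→BH-8 = (645, 61, 0.1), BH-7→BH-9 = (-414, -243, 256.5).
Normal n = (BH-7→BH-8) × (BH-7→BH-9) = (15670.8, -165483.9, -131481).
So ∂z/∂x = −n_x/n_z = 0.11919 and ∂z/∂y = −n_y/n_z = −1.25861.
Gradient magnitude |∇z| = √(a² + b²) = √(0.01421 + 1.58411) = 1.26425.
True dip = arctan(1.26425) = 51.7°, dipping toward N (azimuth ≈ 355°).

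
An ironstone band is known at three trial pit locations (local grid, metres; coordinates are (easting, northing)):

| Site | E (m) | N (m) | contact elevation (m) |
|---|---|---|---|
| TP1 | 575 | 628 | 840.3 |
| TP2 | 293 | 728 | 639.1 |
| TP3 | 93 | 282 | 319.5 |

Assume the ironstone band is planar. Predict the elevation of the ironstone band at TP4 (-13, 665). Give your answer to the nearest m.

362 m

Two edge vectors: TP1→TP2 = (-282, 100, -201.2), TP1→TP3 = (-482, -346, -520.8).
Normal n = (TP1→TP2) × (TP1→TP3) = (-121695.2, -49887.2, 145772).
So ∂z/∂E = −n_x/n_z = 0.83483 and ∂z/∂N = −n_y/n_z = 0.34223.
Intercept c from TP1: 840.3 − 480.03 − 214.92 = 145.35.
At (-13, 665): z = −10.9 + 227.6 + 145.35 = 362.1 m.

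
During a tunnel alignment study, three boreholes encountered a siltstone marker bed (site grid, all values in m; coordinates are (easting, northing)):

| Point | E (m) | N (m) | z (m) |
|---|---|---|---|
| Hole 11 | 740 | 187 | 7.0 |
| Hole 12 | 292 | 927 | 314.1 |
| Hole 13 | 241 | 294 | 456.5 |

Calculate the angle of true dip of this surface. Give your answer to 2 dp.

43.38°

Let the plane be z = a·E + b·N + c.
Hole 12−Hole 11: −448a + 740b = 307.1;  Hole 13−Hole 11: −499a + 107b = 449.5.
Solving gives a = −0.93292, b = −0.14980.
Gradient magnitude |∇z| = √(a² + b²) = √(0.87034 + 0.02244) = 0.94487.
True dip = arctan(0.94487) = 43.38°, dipping toward E (azimuth ≈ 081°).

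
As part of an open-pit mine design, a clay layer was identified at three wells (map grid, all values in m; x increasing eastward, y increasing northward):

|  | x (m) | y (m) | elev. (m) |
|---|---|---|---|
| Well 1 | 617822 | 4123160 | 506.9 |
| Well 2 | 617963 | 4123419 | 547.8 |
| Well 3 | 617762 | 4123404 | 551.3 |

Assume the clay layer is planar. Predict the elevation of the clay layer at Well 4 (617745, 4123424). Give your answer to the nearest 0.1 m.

555.3 m

Let the plane be z = a·x + b·y + c.
Well 2−Well 1: 141a + 259b = 40.9;  Well 3−Well 1: −60a + 244b = 44.4.
Solving gives a = −0.030434086, b = 0.174483421.
Then c = 506.9 − a·617822 − b·4123160 = −700113.32.
At (617745, 4123424): z = −18800.5 + 719469.1 − 700113.32 = 555.3 m.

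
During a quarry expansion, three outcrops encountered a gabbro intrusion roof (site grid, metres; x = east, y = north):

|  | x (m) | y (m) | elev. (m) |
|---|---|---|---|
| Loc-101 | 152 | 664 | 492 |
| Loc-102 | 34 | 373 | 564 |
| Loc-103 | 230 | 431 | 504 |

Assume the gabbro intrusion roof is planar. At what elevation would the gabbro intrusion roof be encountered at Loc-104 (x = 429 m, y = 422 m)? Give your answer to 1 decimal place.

Let the plane be z = a·x + b·y + c.
Loc-102−Loc-101: −118a − 291b = 72;  Loc-103−Loc-101: 78a − 233b = 12.
Solving gives a = −0.26466, b = −0.14010.
Then c = 492 − a·152 − b·664 = 625.26.
At (429, 422): z = −113.5 − 59.1 + 625.26 = 452.6 m.

452.6 m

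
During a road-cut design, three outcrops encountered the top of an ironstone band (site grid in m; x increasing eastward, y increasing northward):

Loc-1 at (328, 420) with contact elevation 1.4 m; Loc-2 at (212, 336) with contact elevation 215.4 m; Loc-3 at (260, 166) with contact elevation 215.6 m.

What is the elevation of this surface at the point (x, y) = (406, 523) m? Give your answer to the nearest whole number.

Two edge vectors: Loc-1→Loc-2 = (-116, -84, 214), Loc-1→Loc-3 = (-68, -254, 214.2).
Normal n = (Loc-1→Loc-2) × (Loc-1→Loc-3) = (36363.2, 10295.2, 23752).
So ∂z/∂x = −n_x/n_z = −1.53095 and ∂z/∂y = −n_y/n_z = −0.43345.
Intercept c from Loc-1: 1.4 + 502.15 + 182.05 = 685.60.
At (406, 523): z = −621.6 − 226.7 + 685.60 = -162.7 m.

-163 m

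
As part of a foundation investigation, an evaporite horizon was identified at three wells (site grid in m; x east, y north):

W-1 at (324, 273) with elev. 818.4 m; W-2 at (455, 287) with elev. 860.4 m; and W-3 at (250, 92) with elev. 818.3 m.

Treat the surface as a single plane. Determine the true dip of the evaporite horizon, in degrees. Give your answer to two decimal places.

19.90°

Let the plane be z = a·x + b·y + c.
W-2−W-1: 131a + 14b = 42;  W-3−W-1: −74a − 181b = −0.1.
Solving gives a = 0.33520, b = −0.13649.
Gradient magnitude |∇z| = √(a² + b²) = √(0.11236 + 0.01863) = 0.36192.
True dip = arctan(0.36192) = 19.90°, dipping toward WNW (azimuth ≈ 292°).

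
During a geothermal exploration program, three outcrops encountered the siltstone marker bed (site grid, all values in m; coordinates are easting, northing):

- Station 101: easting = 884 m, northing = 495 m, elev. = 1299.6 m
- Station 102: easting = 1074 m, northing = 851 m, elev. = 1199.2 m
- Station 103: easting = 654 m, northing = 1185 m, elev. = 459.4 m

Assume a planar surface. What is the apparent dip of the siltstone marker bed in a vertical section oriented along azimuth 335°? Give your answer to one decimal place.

51.0°

Let the plane be z = a·easting + b·northing + c.
Station 102−Station 101: 190a + 356b = −100.4;  Station 103−Station 101: −230a + 690b = −840.2.
Solving gives a = 1.07914, b = −0.85797.
Unit vector along 335° is (sin 335°, cos 335°) = (-0.4226, 0.9063).
Slope in that direction = a·(-0.4226) + b·(0.9063) = −1.23365.
Apparent dip = arctan|1.23365| = 51.0° (true dip is 54.0°, so apparent ≤ true as expected).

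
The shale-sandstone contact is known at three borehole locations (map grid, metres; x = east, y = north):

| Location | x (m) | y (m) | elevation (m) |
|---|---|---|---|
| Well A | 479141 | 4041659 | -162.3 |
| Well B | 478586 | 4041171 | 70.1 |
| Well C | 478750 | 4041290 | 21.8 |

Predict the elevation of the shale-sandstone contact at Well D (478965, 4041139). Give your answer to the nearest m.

207 m

Let the plane be z = a·x + b·y + c.
Well B−Well A: −555a − 488b = 232.4;  Well C−Well A: −391a − 369b = 184.1.
Solving gives a = 0.29207121, b = −0.80840066.
Then c = -162.3 − a·479141 − b·4041659 = 3127174.20.
At (478965, 4041139): z = 139891.9 − 3266859.4 + 3127174.20 = 206.7 m.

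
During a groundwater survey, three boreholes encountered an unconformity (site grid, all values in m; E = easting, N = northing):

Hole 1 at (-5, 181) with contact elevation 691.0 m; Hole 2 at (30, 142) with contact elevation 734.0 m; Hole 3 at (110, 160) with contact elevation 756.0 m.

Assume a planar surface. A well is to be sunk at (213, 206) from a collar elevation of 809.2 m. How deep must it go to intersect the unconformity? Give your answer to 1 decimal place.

Let the plane be z = a·E + b·N + c.
Hole 2−Hole 1: 35a − 39b = 43;  Hole 3−Hole 1: 115a − 21b = 65.
Solving gives a = 0.43520, b = −0.71200.
Then c = 691 − a·-5 − b·181 = 822.05.
At (213, 206): z_contact = 92.70 − 146.67 + 822.05 = 768.07 m.
Depth below ground = 809.2 − 768.07 = 41.1 m.

41.1 m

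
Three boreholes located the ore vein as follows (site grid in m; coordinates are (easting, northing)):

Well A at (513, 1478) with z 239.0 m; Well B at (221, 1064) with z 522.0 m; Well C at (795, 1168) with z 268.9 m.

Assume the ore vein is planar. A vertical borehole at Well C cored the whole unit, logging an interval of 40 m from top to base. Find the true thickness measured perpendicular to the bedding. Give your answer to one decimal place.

34.9 m

Let the plane be z = a·E + b·N + c.
Well B−Well A: −292a − 414b = 283;  Well C−Well A: 282a − 310b = 29.9.
Solving gives a = −0.36355, b = −0.42716.
|∇z| = √(a²+b²) = 0.56092, so dip δ = arctan(0.56092) = 29.29°.
True thickness = vertical thickness × cos δ = 40 × cos 29.29° = 34.9 m.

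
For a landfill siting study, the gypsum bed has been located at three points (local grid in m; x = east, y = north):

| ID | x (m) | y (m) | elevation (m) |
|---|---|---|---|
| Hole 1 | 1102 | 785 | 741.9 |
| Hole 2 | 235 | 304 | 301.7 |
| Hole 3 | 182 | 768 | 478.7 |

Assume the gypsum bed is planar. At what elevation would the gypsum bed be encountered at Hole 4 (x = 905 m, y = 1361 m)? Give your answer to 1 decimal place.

925.1 m

Two edge vectors: Hole 1→Hole 2 = (-867, -481, -440.2), Hole 1→Hole 3 = (-920, -17, -263.2).
Normal n = (Hole 1→Hole 2) × (Hole 1→Hole 3) = (119115.8, 176789.6, -427781).
So ∂z/∂x = −n_x/n_z = 0.278450 and ∂z/∂y = −n_y/n_z = 0.413271.
Intercept c from Hole 1: 741.9 − 306.85 − 324.42 = 110.63.
At (905, 1361): z = 252.0 + 562.5 + 110.63 = 925.1 m.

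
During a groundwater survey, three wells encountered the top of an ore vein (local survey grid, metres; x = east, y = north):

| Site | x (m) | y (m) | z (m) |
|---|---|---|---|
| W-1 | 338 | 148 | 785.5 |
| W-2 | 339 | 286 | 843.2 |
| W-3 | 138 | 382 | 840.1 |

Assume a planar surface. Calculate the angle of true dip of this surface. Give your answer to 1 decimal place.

25.1°

Two edge vectors: W-1→W-2 = (1, 138, 57.7), W-1→W-3 = (-200, 234, 54.6).
Normal n = (W-1→W-2) × (W-1→W-3) = (-5967, -11594.6, 27834).
So ∂z/∂x = −n_x/n_z = 0.21438 and ∂z/∂y = −n_y/n_z = 0.41656.
Gradient magnitude |∇z| = √(a² + b²) = √(0.04596 + 0.17352) = 0.46849.
True dip = arctan(0.46849) = 25.1°, dipping toward SSW (azimuth ≈ 207°).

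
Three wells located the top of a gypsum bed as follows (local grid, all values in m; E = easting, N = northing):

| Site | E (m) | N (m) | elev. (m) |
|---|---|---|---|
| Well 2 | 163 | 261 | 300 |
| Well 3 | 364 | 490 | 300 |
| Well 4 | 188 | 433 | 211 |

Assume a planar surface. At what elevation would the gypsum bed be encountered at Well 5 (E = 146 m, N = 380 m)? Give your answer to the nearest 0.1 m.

214.2 m

Two edge vectors: Well 2→Well 3 = (201, 229, 0), Well 2→Well 4 = (25, 172, -89).
Normal n = (Well 2→Well 3) × (Well 2→Well 4) = (-20381, 17889, 28847).
So ∂z/∂E = −n_x/n_z = 0.70652 and ∂z/∂N = −n_y/n_z = −0.62013.
Intercept c from Well 2: 300 − 115.16 + 161.85 = 346.69.
At (146, 380): z = 103.2 − 235.7 + 346.69 = 214.2 m.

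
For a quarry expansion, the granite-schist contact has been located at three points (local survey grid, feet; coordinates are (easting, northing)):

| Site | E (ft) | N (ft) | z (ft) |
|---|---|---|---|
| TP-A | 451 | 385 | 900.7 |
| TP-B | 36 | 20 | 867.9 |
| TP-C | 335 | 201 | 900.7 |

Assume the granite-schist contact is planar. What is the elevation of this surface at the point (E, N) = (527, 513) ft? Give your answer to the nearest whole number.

Two edge vectors: TP-A→TP-B = (-415, -365, -32.8), TP-A→TP-C = (-116, -184, 0).
Normal n = (TP-A→TP-B) × (TP-A→TP-C) = (-6035.2, 3804.8, 34020).
So ∂z/∂E = −n_x/n_z = 0.17740 and ∂z/∂N = −n_y/n_z = −0.11184.
Intercept c from TP-A: 900.7 − 80.01 + 43.06 = 863.75.
At (527, 513): z = 93.5 − 57.4 + 863.75 = 899.9 ft.

900 ft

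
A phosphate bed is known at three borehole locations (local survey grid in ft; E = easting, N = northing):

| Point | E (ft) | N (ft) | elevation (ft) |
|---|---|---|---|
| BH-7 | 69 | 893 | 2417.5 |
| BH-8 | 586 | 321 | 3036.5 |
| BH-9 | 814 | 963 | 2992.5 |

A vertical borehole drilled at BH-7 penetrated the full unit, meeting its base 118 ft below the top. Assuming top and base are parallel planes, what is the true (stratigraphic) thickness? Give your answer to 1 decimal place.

Let the plane be z = a·E + b·N + c.
BH-8−BH-7: 517a − 572b = 619;  BH-9−BH-7: 745a + 70b = 575.
Solving gives a = 0.80512, b = −0.35447.
|∇z| = √(a²+b²) = 0.87969, so dip δ = arctan(0.87969) = 41.34°.
True thickness = vertical thickness × cos δ = 118 × cos 41.34° = 88.6 ft.

88.6 ft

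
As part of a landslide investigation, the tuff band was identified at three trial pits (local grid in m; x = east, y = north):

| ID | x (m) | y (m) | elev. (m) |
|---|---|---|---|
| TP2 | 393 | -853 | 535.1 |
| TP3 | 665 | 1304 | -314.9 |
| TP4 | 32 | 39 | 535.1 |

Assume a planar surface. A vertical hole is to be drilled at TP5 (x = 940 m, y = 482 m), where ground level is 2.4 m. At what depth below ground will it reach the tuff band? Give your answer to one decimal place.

274.5 m

Two edge vectors: TP2→TP3 = (272, 2157, -850), TP2→TP4 = (-361, 892, 0).
Normal n = (TP2→TP3) × (TP2→TP4) = (758200, 306850, 1021301).
So ∂z/∂x = −n_x/n_z = −0.742386 and ∂z/∂y = −n_y/n_z = −0.300450.
Intercept c from TP2: 535.1 + 291.76 − 256.28 = 570.57.
At (940, 482): z_contact = −697.84 − 144.82 + 570.57 = -272.09 m.
Depth below ground = 2.4 − (-272.09) = 274.5 m.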